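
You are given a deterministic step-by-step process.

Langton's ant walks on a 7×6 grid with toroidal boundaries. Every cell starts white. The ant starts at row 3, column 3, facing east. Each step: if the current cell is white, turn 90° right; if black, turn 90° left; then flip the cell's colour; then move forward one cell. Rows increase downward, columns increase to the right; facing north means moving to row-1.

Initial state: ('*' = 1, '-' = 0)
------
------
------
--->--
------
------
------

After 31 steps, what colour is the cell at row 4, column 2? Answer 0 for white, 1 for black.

gen 0: ------
------
------
--->--
------
------
------
gen 1: ------
------
------
---*--
---v--
------
------
gen 2: ------
------
------
---*--
--<*--
------
------
gen 3: ------
------
------
--^*--
--**--
------
------
gen 4: ------
------
------
--*>--
--**--
------
------
gen 5: ------
------
---^--
--*---
--**--
------
------
gen 6: ------
------
---*>-
--*---
--**--
------
------
gen 7: ------
------
---**-
--*-v-
--**--
------
------
gen 8: ------
------
---**-
--*<*-
--**--
------
------
gen 9: ------
------
---^*-
--***-
--**--
------
------
gen 10: ------
------
--<-*-
--***-
--**--
------
------
gen 11: ------
--^---
--*-*-
--***-
--**--
------
------
gen 12: ------
--*>--
--*-*-
--***-
--**--
------
------
gen 13: ------
--**--
--*v*-
--***-
--**--
------
------
gen 14: ------
--**--
--<**-
--***-
--**--
------
------
gen 15: ------
--**--
---**-
--v**-
--**--
------
------
gen 16: ------
--**--
---**-
--->*-
--**--
------
------
gen 17: ------
--**--
---^*-
----*-
--**--
------
------
gen 18: ------
--**--
--<-*-
----*-
--**--
------
------
gen 19: ------
--^*--
--*-*-
----*-
--**--
------
------
gen 20: ------
-<-*--
--*-*-
----*-
--**--
------
------
gen 21: -^----
-*-*--
--*-*-
----*-
--**--
------
------
gen 22: -*>---
-*-*--
--*-*-
----*-
--**--
------
------
gen 23: -**---
-*v*--
--*-*-
----*-
--**--
------
------
gen 24: -**---
-<**--
--*-*-
----*-
--**--
------
------
gen 25: -**---
--**--
-v*-*-
----*-
--**--
------
------
gen 26: -**---
--**--
<**-*-
----*-
--**--
------
------
gen 27: -**---
^-**--
***-*-
----*-
--**--
------
------
gen 28: -**---
*>**--
***-*-
----*-
--**--
------
------
gen 29: -**---
****--
*v*-*-
----*-
--**--
------
------
gen 30: -**---
****--
*->-*-
----*-
--**--
------
------
gen 31: -**---
**^*--
*---*-
----*-
--**--
------
------

1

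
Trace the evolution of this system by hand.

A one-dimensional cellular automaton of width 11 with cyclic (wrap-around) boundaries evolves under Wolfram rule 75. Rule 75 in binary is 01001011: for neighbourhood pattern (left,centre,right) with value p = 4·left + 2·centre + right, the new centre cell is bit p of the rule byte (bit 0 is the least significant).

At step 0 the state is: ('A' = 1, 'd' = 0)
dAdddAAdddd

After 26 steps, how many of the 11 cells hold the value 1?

6

k=0  dAdddAAdddd
k=1  AddAAAAdAAA
k=2  AdAAddAdAdd
k=3  ddAAdAddddA
k=4  dAAAdddAAAd
k=5  AAdAdAAAdAd
k=6  AAdddAdAddd
k=7  AAdAAddddAA
k=8  dAdAAdAAAAd
k=9  AddAAdAddAd
k=10  ddAAAdddAdd
k=11  AAAdAdAAddA
k=12  ddAdddAAdAA
k=13  dAddAAAAdAA
k=14  dddAAddAdAA
k=15  dAAAAdAddAA
k=16  dAddAdddAAA
k=17  dddAddAAAdA
k=18  dAAddAAdAdd
k=19  AAAdAAAdddA
k=20  ddAdAdAdAAA
k=21  dAddddddAdA
k=22  dddAAAAAddd
k=23  AAAAdddAdAA
k=24  dddAdAAddAd
k=25  AAAddAAdAdd
k=26  AdAdAAAdddA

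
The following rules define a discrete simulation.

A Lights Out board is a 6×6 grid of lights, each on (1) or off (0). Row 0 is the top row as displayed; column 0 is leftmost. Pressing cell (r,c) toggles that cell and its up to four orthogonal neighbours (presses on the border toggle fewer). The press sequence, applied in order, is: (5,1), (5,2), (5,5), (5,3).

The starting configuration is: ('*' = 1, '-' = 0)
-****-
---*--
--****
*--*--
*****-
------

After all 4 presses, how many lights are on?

17

[0] -****-
---*--
--****
*--*--
*****-
------
[1] -****-
---*--
--****
*--*--
*-***-
***---
[2] -****-
---*--
--****
*--*--
*--**-
*--*--
[3] -****-
---*--
--****
*--*--
*--***
*--***
[4] -****-
---*--
--****
*--*--
*---**
*-*--*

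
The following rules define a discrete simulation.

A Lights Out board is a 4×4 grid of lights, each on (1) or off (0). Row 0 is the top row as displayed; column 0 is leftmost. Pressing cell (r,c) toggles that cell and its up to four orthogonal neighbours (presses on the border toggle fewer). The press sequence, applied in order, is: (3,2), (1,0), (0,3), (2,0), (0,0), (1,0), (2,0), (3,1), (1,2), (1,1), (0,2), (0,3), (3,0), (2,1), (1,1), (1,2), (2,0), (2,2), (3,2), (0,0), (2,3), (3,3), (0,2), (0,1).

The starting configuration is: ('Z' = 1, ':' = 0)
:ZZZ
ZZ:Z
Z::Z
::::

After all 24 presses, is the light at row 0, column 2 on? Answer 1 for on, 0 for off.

0

0) :ZZZ
ZZ:Z
Z::Z
::::
1) :ZZZ
ZZ:Z
Z:ZZ
:ZZZ
2) ZZZZ
:::Z
::ZZ
:ZZZ
3) ZZ::
::::
::ZZ
:ZZZ
4) ZZ::
Z:::
ZZZZ
ZZZZ
5) ::::
::::
ZZZZ
ZZZZ
6) Z:::
ZZ::
:ZZZ
ZZZZ
7) Z:::
:Z::
Z:ZZ
:ZZZ
8) Z:::
:Z::
ZZZZ
Z::Z
9) Z:Z:
::ZZ
ZZ:Z
Z::Z
10) ZZZ:
ZZ:Z
Z::Z
Z::Z
11) Z::Z
ZZZZ
Z::Z
Z::Z
12) Z:Z:
ZZZ:
Z::Z
Z::Z
13) Z:Z:
ZZZ:
:::Z
:Z:Z
14) Z:Z:
Z:Z:
ZZZZ
:::Z
15) ZZZ:
:Z::
Z:ZZ
:::Z
16) ZZ::
::ZZ
Z::Z
:::Z
17) ZZ::
Z:ZZ
:Z:Z
Z::Z
18) ZZ::
Z::Z
::Z:
Z:ZZ
19) ZZ::
Z::Z
::::
ZZ::
20) ::::
:::Z
::::
ZZ::
21) ::::
::::
::ZZ
ZZ:Z
22) ::::
::::
::Z:
ZZZ:
23) :ZZZ
::Z:
::Z:
ZZZ:
24) Z::Z
:ZZ:
::Z:
ZZZ:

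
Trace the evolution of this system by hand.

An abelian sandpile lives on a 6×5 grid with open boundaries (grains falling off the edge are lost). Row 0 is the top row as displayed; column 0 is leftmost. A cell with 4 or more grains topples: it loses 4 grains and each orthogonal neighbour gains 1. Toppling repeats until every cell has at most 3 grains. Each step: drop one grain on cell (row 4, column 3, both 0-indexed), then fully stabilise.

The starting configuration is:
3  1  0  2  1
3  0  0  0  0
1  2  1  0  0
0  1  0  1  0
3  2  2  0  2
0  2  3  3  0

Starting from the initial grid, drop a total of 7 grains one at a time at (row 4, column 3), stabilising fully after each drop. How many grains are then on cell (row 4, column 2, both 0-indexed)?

gen 0: 3  1  0  2  1
3  0  0  0  0
1  2  1  0  0
0  1  0  1  0
3  2  2  0  2
0  2  3  3  0
gen 1: 3  1  0  2  1
3  0  0  0  0
1  2  1  0  0
0  1  0  1  0
3  2  2  1  2
0  2  3  3  0
gen 2: 3  1  0  2  1
3  0  0  0  0
1  2  1  0  0
0  1  0  1  0
3  2  2  2  2
0  2  3  3  0
gen 3: 3  1  0  2  1
3  0  0  0  0
1  2  1  0  0
0  1  0  1  0
3  2  2  3  2
0  2  3  3  0
gen 4: 3  1  0  2  1
3  0  0  0  0
1  2  1  0  0
0  1  1  2  0
3  3  0  2  3
0  3  1  1  1
gen 5: 3  1  0  2  1
3  0  0  0  0
1  2  1  0  0
0  1  1  2  0
3  3  0  3  3
0  3  1  1  1
gen 6: 3  1  0  2  1
3  0  0  0  0
1  2  1  0  0
0  1  1  3  1
3  3  1  1  0
0  3  1  2  2
gen 7: 3  1  0  2  1
3  0  0  0  0
1  2  1  0  0
0  1  1  3  1
3  3  1  2  0
0  3  1  2  2

1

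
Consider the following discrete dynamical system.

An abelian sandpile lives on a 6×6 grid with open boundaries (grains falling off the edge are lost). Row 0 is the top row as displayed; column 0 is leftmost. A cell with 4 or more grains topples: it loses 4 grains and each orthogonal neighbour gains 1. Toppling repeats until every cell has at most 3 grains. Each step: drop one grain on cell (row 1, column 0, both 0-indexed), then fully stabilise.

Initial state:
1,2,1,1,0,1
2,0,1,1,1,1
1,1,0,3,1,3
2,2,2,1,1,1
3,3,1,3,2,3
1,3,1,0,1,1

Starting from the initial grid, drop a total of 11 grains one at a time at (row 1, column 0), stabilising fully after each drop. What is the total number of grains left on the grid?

gen 0: 1,2,1,1,0,1
2,0,1,1,1,1
1,1,0,3,1,3
2,2,2,1,1,1
3,3,1,3,2,3
1,3,1,0,1,1
gen 1: 1,2,1,1,0,1
3,0,1,1,1,1
1,1,0,3,1,3
2,2,2,1,1,1
3,3,1,3,2,3
1,3,1,0,1,1
gen 2: 2,2,1,1,0,1
0,1,1,1,1,1
2,1,0,3,1,3
2,2,2,1,1,1
3,3,1,3,2,3
1,3,1,0,1,1
gen 3: 2,2,1,1,0,1
1,1,1,1,1,1
2,1,0,3,1,3
2,2,2,1,1,1
3,3,1,3,2,3
1,3,1,0,1,1
gen 4: 2,2,1,1,0,1
2,1,1,1,1,1
2,1,0,3,1,3
2,2,2,1,1,1
3,3,1,3,2,3
1,3,1,0,1,1
gen 5: 2,2,1,1,0,1
3,1,1,1,1,1
2,1,0,3,1,3
2,2,2,1,1,1
3,3,1,3,2,3
1,3,1,0,1,1
gen 6: 3,2,1,1,0,1
0,2,1,1,1,1
3,1,0,3,1,3
2,2,2,1,1,1
3,3,1,3,2,3
1,3,1,0,1,1
gen 7: 3,2,1,1,0,1
1,2,1,1,1,1
3,1,0,3,1,3
2,2,2,1,1,1
3,3,1,3,2,3
1,3,1,0,1,1
gen 8: 3,2,1,1,0,1
2,2,1,1,1,1
3,1,0,3,1,3
2,2,2,1,1,1
3,3,1,3,2,3
1,3,1,0,1,1
gen 9: 3,2,1,1,0,1
3,2,1,1,1,1
3,1,0,3,1,3
2,2,2,1,1,1
3,3,1,3,2,3
1,3,1,0,1,1
gen 10: 0,3,1,1,0,1
2,3,1,1,1,1
0,2,0,3,1,3
3,2,2,1,1,1
3,3,1,3,2,3
1,3,1,0,1,1
gen 11: 0,3,1,1,0,1
3,3,1,1,1,1
0,2,0,3,1,3
3,2,2,1,1,1
3,3,1,3,2,3
1,3,1,0,1,1

57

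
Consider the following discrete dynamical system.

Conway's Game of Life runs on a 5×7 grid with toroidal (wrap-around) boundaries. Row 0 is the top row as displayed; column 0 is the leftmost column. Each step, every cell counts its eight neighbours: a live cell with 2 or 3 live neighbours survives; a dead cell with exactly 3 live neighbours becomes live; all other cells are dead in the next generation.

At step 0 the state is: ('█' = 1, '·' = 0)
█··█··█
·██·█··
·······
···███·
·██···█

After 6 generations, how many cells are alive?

gen 0: █··█··█
·██·█··
·······
···███·
·██···█
gen 1: ···█·██
████···
··█··█·
··████·
·██···█
gen 2: ···████
██·█·█·
·····██
····███
██····█
gen 3: ···█···
█·██···
·······
····█··
···█···
gen 4: ···██··
··██···
···█···
·······
···██··
gen 5: ·······
··█····
··██···
···██··
···██··
gen 6: ···█···
··██···
··█·█··
·······
···██··

7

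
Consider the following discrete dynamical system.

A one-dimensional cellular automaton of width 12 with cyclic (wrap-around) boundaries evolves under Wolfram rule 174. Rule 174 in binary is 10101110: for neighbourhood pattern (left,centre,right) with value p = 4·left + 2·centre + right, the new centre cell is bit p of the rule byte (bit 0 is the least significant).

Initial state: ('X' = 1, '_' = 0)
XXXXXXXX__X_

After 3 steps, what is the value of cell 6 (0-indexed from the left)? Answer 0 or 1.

0

0) XXXXXXXX__X_
1) XXXXXXX__XXX
2) XXXXXX__XXXX
3) XXXXX__XXXXX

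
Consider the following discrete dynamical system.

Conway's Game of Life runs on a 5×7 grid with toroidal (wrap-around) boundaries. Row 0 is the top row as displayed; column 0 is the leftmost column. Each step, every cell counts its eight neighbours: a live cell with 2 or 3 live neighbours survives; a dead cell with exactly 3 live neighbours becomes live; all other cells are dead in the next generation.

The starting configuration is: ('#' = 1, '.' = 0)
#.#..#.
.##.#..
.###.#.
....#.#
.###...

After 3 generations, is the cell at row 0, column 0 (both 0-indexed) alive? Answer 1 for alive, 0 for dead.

0

k=0  #.#..#.
.##.#..
.###.#.
....#.#
.###...
k=1  #...#..
#...###
##...#.
#...##.
#######
k=2  ..#....
....#..
.#.....
.......
..#....
k=3  ...#...
.......
.......
.......
.......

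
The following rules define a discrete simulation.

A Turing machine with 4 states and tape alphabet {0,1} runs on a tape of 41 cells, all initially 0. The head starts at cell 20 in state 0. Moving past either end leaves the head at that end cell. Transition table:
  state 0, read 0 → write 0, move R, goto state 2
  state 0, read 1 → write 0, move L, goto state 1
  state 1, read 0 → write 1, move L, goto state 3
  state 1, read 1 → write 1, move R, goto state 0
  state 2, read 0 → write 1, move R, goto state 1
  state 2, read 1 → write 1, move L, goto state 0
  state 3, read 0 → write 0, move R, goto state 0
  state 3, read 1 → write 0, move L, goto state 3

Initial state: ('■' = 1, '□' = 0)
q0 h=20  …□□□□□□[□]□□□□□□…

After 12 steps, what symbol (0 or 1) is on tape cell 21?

[0] q0 h=20  …□□□□□□[□]□□□□□□…
[1] q2 h=21  …□□□□□□[□]□□□□□□…
[2] q1 h=22  …□□□□□■[□]□□□□□□…
[3] q3 h=21  …□□□□□□[■]■□□□□□…
[4] q3 h=20  …□□□□□□[□]□■□□□□…
[5] q0 h=21  …□□□□□□[□]■□□□□□…
[6] q2 h=22  …□□□□□□[■]□□□□□□…
[7] q0 h=21  …□□□□□□[□]■□□□□□…
[8] q2 h=22  …□□□□□□[■]□□□□□□…
[9] q0 h=21  …□□□□□□[□]■□□□□□…
[10] q2 h=22  …□□□□□□[■]□□□□□□…
[11] q0 h=21  …□□□□□□[□]■□□□□□…
[12] q2 h=22  …□□□□□□[■]□□□□□□…

0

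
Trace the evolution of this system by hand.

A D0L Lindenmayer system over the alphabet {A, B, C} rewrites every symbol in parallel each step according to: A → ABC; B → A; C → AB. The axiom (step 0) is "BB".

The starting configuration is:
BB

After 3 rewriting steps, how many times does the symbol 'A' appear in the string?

t=0: BB
t=1: AA
t=2: ABCABC
t=3: ABCAABABCAAB

6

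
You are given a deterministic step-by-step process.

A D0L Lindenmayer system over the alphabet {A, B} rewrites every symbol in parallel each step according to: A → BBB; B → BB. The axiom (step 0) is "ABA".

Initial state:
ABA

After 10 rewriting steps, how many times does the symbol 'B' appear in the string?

4096

k=0  ABA
k=1  BBBBBBBB
k=2  BBBBBBBBBBBBBBBB
k=3  BBBBBBBBBBBBBBBBBBBBBBBBBBBBBBBB
k=4  BBBBBBBBBBBBBBBBBBBBBBBBBBBBBBBBBBBBBBBBBBBBBBBBBBBBBBBBBBBBBBBB
k=5  BBBBBBBBBBBBBBBBBBBBBBBBBBBBBBBBBBBBBBBBBBBBBBBBBBBBBBBBBB…BBBBBBBBBBBBBBBBBBBBBBBBBBBBBBBBBBBBBBBBBBBBBBBBBBBBBBBBBB  (len 128)
k=6  BBBBBBBBBBBBBBBBBBBBBBBBBBBBBBBBBBBBBBBBBBBBBBBBBBBBBBBBBB…BBBBBBBBBBBBBBBBBBBBBBBBBBBBBBBBBBBBBBBBBBBBBBBBBBBBBBBBBB  (len 256)
k=7  BBBBBBBBBBBBBBBBBBBBBBBBBBBBBBBBBBBBBBBBBBBBBBBBBBBBBBBBBB…BBBBBBBBBBBBBBBBBBBBBBBBBBBBBBBBBBBBBBBBBBBBBBBBBBBBBBBBBB  (len 512)
k=8  BBBBBBBBBBBBBBBBBBBBBBBBBBBBBBBBBBBBBBBBBBBBBBBBBBBBBBBBBB…BBBBBBBBBBBBBBBBBBBBBBBBBBBBBBBBBBBBBBBBBBBBBBBBBBBBBBBBBB  (len 1024)
k=9  BBBBBBBBBBBBBBBBBBBBBBBBBBBBBBBBBBBBBBBBBBBBBBBBBBBBBBBBBB…BBBBBBBBBBBBBBBBBBBBBBBBBBBBBBBBBBBBBBBBBBBBBBBBBBBBBBBBBB  (len 2048)
k=10  BBBBBBBBBBBBBBBBBBBBBBBBBBBBBBBBBBBBBBBBBBBBBBBBBBBBBBBBBB…BBBBBBBBBBBBBBBBBBBBBBBBBBBBBBBBBBBBBBBBBBBBBBBBBBBBBBBBBB  (len 4096)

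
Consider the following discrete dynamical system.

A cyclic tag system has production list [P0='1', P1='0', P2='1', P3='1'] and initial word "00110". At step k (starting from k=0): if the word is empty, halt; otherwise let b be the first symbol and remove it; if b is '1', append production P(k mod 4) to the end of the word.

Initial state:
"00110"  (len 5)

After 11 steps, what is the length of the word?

0

step 0: "00110"  (len 5)
step 1: "0110"  (len 4)
step 2: "110"  (len 3)
step 3: "101"  (len 3)
step 4: "011"  (len 3)
step 5: "11"  (len 2)
step 6: "10"  (len 2)
step 7: "01"  (len 2)
step 8: "1"  (len 1)
step 9: "1"  (len 1)
step 10: "0"  (len 1)
step 11: (halted — word empty)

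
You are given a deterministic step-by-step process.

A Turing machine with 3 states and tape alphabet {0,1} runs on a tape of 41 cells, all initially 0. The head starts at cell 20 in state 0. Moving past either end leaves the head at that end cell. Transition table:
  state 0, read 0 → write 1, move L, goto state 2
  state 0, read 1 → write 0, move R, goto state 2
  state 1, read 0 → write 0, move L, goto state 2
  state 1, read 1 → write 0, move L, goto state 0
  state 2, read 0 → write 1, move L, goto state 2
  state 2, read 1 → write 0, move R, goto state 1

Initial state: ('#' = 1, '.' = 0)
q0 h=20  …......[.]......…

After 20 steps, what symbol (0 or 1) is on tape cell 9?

[0] q0 h=20  …......[.]......…
[1] q2 h=19  …......[.]#.....…
[2] q2 h=18  …......[.]##....…
[3] q2 h=17  …......[.]###...…
[4] q2 h=16  …......[.]####..…
[5] q2 h=15  …......[.]#####.…
[6] q2 h=14  …......[.]######…
[7] q2 h=13  …......[.]######…
[8] q2 h=12  …......[.]######…
[9] q2 h=11  …......[.]######…
[10] q2 h=10  …......[.]######…
[11] q2 h= 9  …......[.]######…
[12] q2 h= 8  …......[.]######…
[13] q2 h= 7  …......[.]######…
[14] q2 h= 6  |......[.]######…
[15] q2 h= 5  |.....[.]######…
[16] q2 h= 4  |....[.]######…
[17] q2 h= 3  |...[.]######…
[18] q2 h= 2  |..[.]######…
[19] q2 h= 1  |.[.]######…
[20] q2 h= 0  |[.]######…

1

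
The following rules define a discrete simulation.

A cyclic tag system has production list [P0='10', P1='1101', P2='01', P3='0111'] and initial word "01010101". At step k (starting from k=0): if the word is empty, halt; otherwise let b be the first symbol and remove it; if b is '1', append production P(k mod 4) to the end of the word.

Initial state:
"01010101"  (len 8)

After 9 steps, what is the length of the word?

[0] "01010101"  (len 8)
[1] "1010101"  (len 7)
[2] "0101011101"  (len 10)
[3] "101011101"  (len 9)
[4] "010111010111"  (len 12)
[5] "10111010111"  (len 11)
[6] "01110101111101"  (len 14)
[7] "1110101111101"  (len 13)
[8] "1101011111010111"  (len 16)
[9] "10101111101011110"  (len 17)

17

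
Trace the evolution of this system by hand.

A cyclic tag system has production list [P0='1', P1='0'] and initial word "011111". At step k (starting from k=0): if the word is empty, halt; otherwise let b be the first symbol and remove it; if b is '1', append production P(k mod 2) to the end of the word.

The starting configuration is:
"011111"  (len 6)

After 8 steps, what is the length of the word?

4

[0] "011111"  (len 6)
[1] "11111"  (len 5)
[2] "11110"  (len 5)
[3] "11101"  (len 5)
[4] "11010"  (len 5)
[5] "10101"  (len 5)
[6] "01010"  (len 5)
[7] "1010"  (len 4)
[8] "0100"  (len 4)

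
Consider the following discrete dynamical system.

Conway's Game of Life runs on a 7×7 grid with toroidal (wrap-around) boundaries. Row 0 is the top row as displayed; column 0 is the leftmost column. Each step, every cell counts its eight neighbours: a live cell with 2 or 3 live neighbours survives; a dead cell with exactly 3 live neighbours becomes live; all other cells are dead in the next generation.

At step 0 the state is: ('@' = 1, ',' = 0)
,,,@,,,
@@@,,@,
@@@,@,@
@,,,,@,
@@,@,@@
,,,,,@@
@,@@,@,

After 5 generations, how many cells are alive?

16

gen 0: ,,,@,,,
@@@,,@,
@@@,@,@
@,,,,@,
@@,@,@@
,,,,,@@
@,@@,@,
gen 1: @,,@,,,
,,,,@@,
,,@@@,,
,,,@,,,
,@,,,,,
,,,@,,,
,,@@,@,
gen 2: ,,@@,@@
,,@,,@,
,,@,,@,
,,,@@,,
,,@,,,,
,,,@@,,
,,@@,,,
gen 3: ,@,,,@@
,@@,,@,
,,@,,@,
,,@@@,,
,,@,,,,
,,,,@,,
,,,,,@,
gen 4: @@@,@@@
@@@,@@,
,,,,,@,
,@@,@,,
,,@,@,,
,,,,,,,
,,,,@@@
gen 5: ,,@,,,,
,,@,,,,
@,,,,@@
,@@,@@,
,@@,,,,
,,,@@,,
,@,@@,,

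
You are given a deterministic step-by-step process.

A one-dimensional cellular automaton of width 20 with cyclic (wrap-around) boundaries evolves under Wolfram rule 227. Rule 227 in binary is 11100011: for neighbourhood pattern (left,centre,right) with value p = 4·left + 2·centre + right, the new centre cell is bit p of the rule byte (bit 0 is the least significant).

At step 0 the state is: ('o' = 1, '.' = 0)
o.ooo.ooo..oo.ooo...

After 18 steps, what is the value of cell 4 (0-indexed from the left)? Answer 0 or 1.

gen 0: o.ooo.ooo..oo.ooo...
gen 1: .o.ooo.oo.o.oo.oo.oo
gen 2: o.o.ooo.oo.o.oo.oo.o
gen 3: oo.o.ooo.oo.o.oo.oo.
gen 4: .oo.o.ooo.oo.o.oo.oo
gen 5: o.oo.o.ooo.oo.o.oo.o
gen 6: oo.oo.o.ooo.oo.o.oo.
gen 7: .oo.oo.o.ooo.oo.o.oo
gen 8: o.oo.oo.o.ooo.oo.o.o
gen 9: oo.oo.oo.o.ooo.oo.o.
gen 10: .oo.oo.oo.o.ooo.oo.o
gen 11: o.oo.oo.oo.o.ooo.oo.
gen 12: .o.oo.oo.oo.o.ooo.oo
gen 13: o.o.oo.oo.oo.o.ooo.o
gen 14: oo.o.oo.oo.oo.o.ooo.
gen 15: .oo.o.oo.oo.oo.o.ooo
gen 16: o.oo.o.oo.oo.oo.o.oo
gen 17: oo.oo.o.oo.oo.oo.o.o
gen 18: ooo.oo.o.oo.oo.oo.o.

1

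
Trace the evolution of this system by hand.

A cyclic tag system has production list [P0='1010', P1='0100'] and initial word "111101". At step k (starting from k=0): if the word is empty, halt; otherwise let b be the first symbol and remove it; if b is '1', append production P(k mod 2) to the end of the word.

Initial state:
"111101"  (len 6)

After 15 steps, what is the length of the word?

27

step 0: "111101"  (len 6)
step 1: "111011010"  (len 9)
step 2: "110110100100"  (len 12)
step 3: "101101001001010"  (len 15)
step 4: "011010010010100100"  (len 18)
step 5: "11010010010100100"  (len 17)
step 6: "10100100101001000100"  (len 20)
step 7: "01001001010010001001010"  (len 23)
step 8: "1001001010010001001010"  (len 22)
step 9: "0010010100100010010101010"  (len 25)
step 10: "010010100100010010101010"  (len 24)
step 11: "10010100100010010101010"  (len 23)
step 12: "00101001000100101010100100"  (len 26)
step 13: "0101001000100101010100100"  (len 25)
step 14: "101001000100101010100100"  (len 24)
step 15: "010010001001010101001001010"  (len 27)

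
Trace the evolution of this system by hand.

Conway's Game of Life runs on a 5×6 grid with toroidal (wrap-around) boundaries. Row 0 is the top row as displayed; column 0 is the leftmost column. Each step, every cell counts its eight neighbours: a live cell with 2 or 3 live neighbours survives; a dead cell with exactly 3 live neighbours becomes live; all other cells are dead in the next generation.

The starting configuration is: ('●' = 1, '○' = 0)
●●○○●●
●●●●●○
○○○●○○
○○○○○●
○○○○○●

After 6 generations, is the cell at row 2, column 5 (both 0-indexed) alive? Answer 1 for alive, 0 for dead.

1

gen 0: ●●○○●●
●●●●●○
○○○●○○
○○○○○●
○○○○○●
gen 1: ○○○○○○
○○○○○○
●●○●○●
○○○○●○
○○○○○○
gen 2: ○○○○○○
●○○○○○
●○○○●●
●○○○●●
○○○○○○
gen 3: ○○○○○○
●○○○○○
○●○○●○
●○○○●○
○○○○○●
gen 4: ○○○○○○
○○○○○○
●●○○○○
●○○○●○
○○○○○●
gen 5: ○○○○○○
○○○○○○
●●○○○●
●●○○○○
○○○○○●
gen 6: ○○○○○○
●○○○○○
○●○○○●
○●○○○○
●○○○○○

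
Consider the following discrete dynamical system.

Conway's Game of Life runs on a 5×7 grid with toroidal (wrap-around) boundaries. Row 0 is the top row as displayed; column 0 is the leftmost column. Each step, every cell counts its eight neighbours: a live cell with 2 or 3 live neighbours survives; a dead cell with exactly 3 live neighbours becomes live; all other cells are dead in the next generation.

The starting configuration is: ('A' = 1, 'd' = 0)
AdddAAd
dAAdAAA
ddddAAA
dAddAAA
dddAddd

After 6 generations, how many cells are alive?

4

gen 0: AdddAAd
dAAdAAA
ddddAAA
dAddAAA
dddAddd
gen 1: AAAdddd
dAddddd
dAAdddd
AddAddA
AddAddd
gen 2: AdAdddd
ddddddd
dAAdddd
AddAddA
dddAddd
gen 3: ddddddd
ddAdddd
AAAdddd
AAdAddd
AAAAddA
gen 4: AddAddd
ddAdddd
AddAddd
dddAddd
dddAddA
gen 5: ddAAddd
dAAAddd
ddAAddd
ddAAAdd
ddAAAdd
gen 6: ddddddd
dAddAdd
ddddddd
dAddddd
dAddddd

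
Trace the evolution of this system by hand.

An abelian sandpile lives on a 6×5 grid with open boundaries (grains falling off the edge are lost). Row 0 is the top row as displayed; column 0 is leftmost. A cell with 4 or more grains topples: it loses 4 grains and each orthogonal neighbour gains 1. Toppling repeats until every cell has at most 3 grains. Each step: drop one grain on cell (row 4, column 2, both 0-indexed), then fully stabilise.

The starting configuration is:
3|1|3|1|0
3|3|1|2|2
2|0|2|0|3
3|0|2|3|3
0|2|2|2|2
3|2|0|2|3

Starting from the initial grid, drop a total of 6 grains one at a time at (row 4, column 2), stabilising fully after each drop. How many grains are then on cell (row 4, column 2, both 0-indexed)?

[0] 3|1|3|1|0
3|3|1|2|2
2|0|2|0|3
3|0|2|3|3
0|2|2|2|2
3|2|0|2|3
[1] 3|1|3|1|0
3|3|1|2|2
2|0|2|0|3
3|0|2|3|3
0|2|3|2|2
3|2|0|2|3
[2] 3|1|3|1|0
3|3|1|2|2
2|0|2|0|3
3|0|3|3|3
0|3|0|3|2
3|2|1|2|3
[3] 3|1|3|1|0
3|3|1|2|2
2|0|2|0|3
3|0|3|3|3
0|3|1|3|2
3|2|1|2|3
[4] 3|1|3|1|0
3|3|1|2|2
2|0|2|0|3
3|0|3|3|3
0|3|2|3|2
3|2|1|2|3
[5] 3|1|3|1|0
3|3|1|2|2
2|0|2|0|3
3|0|3|3|3
0|3|3|3|2
3|2|1|2|3
[6] 3|1|3|1|0
3|3|1|2|3
2|0|3|2|0
3|2|1|2|2
1|0|3|3|1
3|3|3|0|1

3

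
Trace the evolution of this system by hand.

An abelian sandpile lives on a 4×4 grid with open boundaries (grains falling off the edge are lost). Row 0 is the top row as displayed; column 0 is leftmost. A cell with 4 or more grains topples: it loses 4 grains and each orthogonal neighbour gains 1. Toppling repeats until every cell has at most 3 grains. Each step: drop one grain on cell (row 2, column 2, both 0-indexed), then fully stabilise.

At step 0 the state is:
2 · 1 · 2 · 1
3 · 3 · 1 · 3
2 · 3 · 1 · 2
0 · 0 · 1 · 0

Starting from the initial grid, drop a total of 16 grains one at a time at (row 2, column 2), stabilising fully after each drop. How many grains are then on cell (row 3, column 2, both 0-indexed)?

1

[0] 2 · 1 · 2 · 1
3 · 3 · 1 · 3
2 · 3 · 1 · 2
0 · 0 · 1 · 0
[1] 2 · 1 · 2 · 1
3 · 3 · 1 · 3
2 · 3 · 2 · 2
0 · 0 · 1 · 0
[2] 2 · 1 · 2 · 1
3 · 3 · 1 · 3
2 · 3 · 3 · 2
0 · 0 · 1 · 0
[3] 3 · 2 · 2 · 1
1 · 1 · 3 · 3
0 · 2 · 1 · 3
1 · 1 · 2 · 0
[4] 3 · 2 · 2 · 1
1 · 1 · 3 · 3
0 · 2 · 2 · 3
1 · 1 · 2 · 0
[5] 3 · 2 · 2 · 1
1 · 1 · 3 · 3
0 · 2 · 3 · 3
1 · 1 · 2 · 0
[6] 3 · 2 · 3 · 2
1 · 2 · 1 · 1
0 · 3 · 2 · 1
1 · 1 · 3 · 1
[7] 3 · 2 · 3 · 2
1 · 2 · 1 · 1
0 · 3 · 3 · 1
1 · 1 · 3 · 1
[8] 3 · 2 · 3 · 2
1 · 3 · 2 · 1
1 · 0 · 2 · 2
1 · 3 · 0 · 2
[9] 3 · 2 · 3 · 2
1 · 3 · 2 · 1
1 · 0 · 3 · 2
1 · 3 · 0 · 2
[10] 3 · 2 · 3 · 2
1 · 3 · 3 · 1
1 · 1 · 0 · 3
1 · 3 · 1 · 2
[11] 3 · 2 · 3 · 2
1 · 3 · 3 · 1
1 · 1 · 1 · 3
1 · 3 · 1 · 2
[12] 3 · 2 · 3 · 2
1 · 3 · 3 · 1
1 · 1 · 2 · 3
1 · 3 · 1 · 2
[13] 3 · 2 · 3 · 2
1 · 3 · 3 · 1
1 · 1 · 3 · 3
1 · 3 · 1 · 2
[14] 0 · 1 · 1 · 3
3 · 1 · 2 · 3
1 · 3 · 2 · 0
1 · 3 · 2 · 3
[15] 0 · 1 · 1 · 3
3 · 1 · 2 · 3
1 · 3 · 3 · 0
1 · 3 · 2 · 3
[16] 0 · 1 · 1 · 3
3 · 2 · 3 · 3
2 · 1 · 2 · 2
2 · 1 · 1 · 0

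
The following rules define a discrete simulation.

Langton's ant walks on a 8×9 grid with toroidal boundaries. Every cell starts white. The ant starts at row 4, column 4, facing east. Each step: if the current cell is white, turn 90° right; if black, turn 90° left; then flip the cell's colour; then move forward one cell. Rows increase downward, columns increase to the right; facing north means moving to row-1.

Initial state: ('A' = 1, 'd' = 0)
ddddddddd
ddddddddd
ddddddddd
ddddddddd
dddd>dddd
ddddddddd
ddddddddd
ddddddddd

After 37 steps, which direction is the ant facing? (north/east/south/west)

t=0: ddddddddd
ddddddddd
ddddddddd
ddddddddd
dddd>dddd
ddddddddd
ddddddddd
ddddddddd
t=1: ddddddddd
ddddddddd
ddddddddd
ddddddddd
ddddAdddd
ddddvdddd
ddddddddd
ddddddddd
t=2: ddddddddd
ddddddddd
ddddddddd
ddddddddd
ddddAdddd
ddd<Adddd
ddddddddd
ddddddddd
t=3: ddddddddd
ddddddddd
ddddddddd
ddddddddd
ddd^Adddd
dddAAdddd
ddddddddd
ddddddddd
t=4: ddddddddd
ddddddddd
ddddddddd
ddddddddd
dddA>dddd
dddAAdddd
ddddddddd
ddddddddd
t=5: ddddddddd
ddddddddd
ddddddddd
dddd^dddd
dddAddddd
dddAAdddd
ddddddddd
ddddddddd
t=6: ddddddddd
ddddddddd
ddddddddd
ddddA>ddd
dddAddddd
dddAAdddd
ddddddddd
ddddddddd
t=7: ddddddddd
ddddddddd
ddddddddd
ddddAAddd
dddAdvddd
dddAAdddd
ddddddddd
ddddddddd
t=8: ddddddddd
ddddddddd
ddddddddd
ddddAAddd
dddA<Addd
dddAAdddd
ddddddddd
ddddddddd
t=9: ddddddddd
ddddddddd
ddddddddd
dddd^Addd
dddAAAddd
dddAAdddd
ddddddddd
ddddddddd
t=10: ddddddddd
ddddddddd
ddddddddd
ddd<dAddd
dddAAAddd
dddAAdddd
ddddddddd
ddddddddd
t=11: ddddddddd
ddddddddd
ddd^ddddd
dddAdAddd
dddAAAddd
dddAAdddd
ddddddddd
ddddddddd
t=12: ddddddddd
ddddddddd
dddA>dddd
dddAdAddd
dddAAAddd
dddAAdddd
ddddddddd
ddddddddd
t=13: ddddddddd
ddddddddd
dddAAdddd
dddAvAddd
dddAAAddd
dddAAdddd
ddddddddd
ddddddddd
t=14: ddddddddd
ddddddddd
dddAAdddd
ddd<AAddd
dddAAAddd
dddAAdddd
ddddddddd
ddddddddd
t=15: ddddddddd
ddddddddd
dddAAdddd
ddddAAddd
dddvAAddd
dddAAdddd
ddddddddd
ddddddddd
t=16: ddddddddd
ddddddddd
dddAAdddd
ddddAAddd
dddd>Addd
dddAAdddd
ddddddddd
ddddddddd
t=17: ddddddddd
ddddddddd
dddAAdddd
dddd^Addd
dddddAddd
dddAAdddd
ddddddddd
ddddddddd
t=18: ddddddddd
ddddddddd
dddAAdddd
ddd<dAddd
dddddAddd
dddAAdddd
ddddddddd
ddddddddd
t=19: ddddddddd
ddddddddd
ddd^Adddd
dddAdAddd
dddddAddd
dddAAdddd
ddddddddd
ddddddddd
t=20: ddddddddd
ddddddddd
dd<dAdddd
dddAdAddd
dddddAddd
dddAAdddd
ddddddddd
ddddddddd
t=21: ddddddddd
dd^dddddd
ddAdAdddd
dddAdAddd
dddddAddd
dddAAdddd
ddddddddd
ddddddddd
t=22: ddddddddd
ddA>ddddd
ddAdAdddd
dddAdAddd
dddddAddd
dddAAdddd
ddddddddd
ddddddddd
t=23: ddddddddd
ddAAddddd
ddAvAdddd
dddAdAddd
dddddAddd
dddAAdddd
ddddddddd
ddddddddd
t=24: ddddddddd
ddAAddddd
dd<AAdddd
dddAdAddd
dddddAddd
dddAAdddd
ddddddddd
ddddddddd
t=25: ddddddddd
ddAAddddd
dddAAdddd
ddvAdAddd
dddddAddd
dddAAdddd
ddddddddd
ddddddddd
t=26: ddddddddd
ddAAddddd
dddAAdddd
d<AAdAddd
dddddAddd
dddAAdddd
ddddddddd
ddddddddd
t=27: ddddddddd
ddAAddddd
d^dAAdddd
dAAAdAddd
dddddAddd
dddAAdddd
ddddddddd
ddddddddd
t=28: ddddddddd
ddAAddddd
dA>AAdddd
dAAAdAddd
dddddAddd
dddAAdddd
ddddddddd
ddddddddd
t=29: ddddddddd
ddAAddddd
dAAAAdddd
dAvAdAddd
dddddAddd
dddAAdddd
ddddddddd
ddddddddd
t=30: ddddddddd
ddAAddddd
dAAAAdddd
dAd>dAddd
dddddAddd
dddAAdddd
ddddddddd
ddddddddd
t=31: ddddddddd
ddAAddddd
dAA^Adddd
dAdddAddd
dddddAddd
dddAAdddd
ddddddddd
ddddddddd
t=32: ddddddddd
ddAAddddd
dA<dAdddd
dAdddAddd
dddddAddd
dddAAdddd
ddddddddd
ddddddddd
t=33: ddddddddd
ddAAddddd
dAddAdddd
dAvddAddd
dddddAddd
dddAAdddd
ddddddddd
ddddddddd
t=34: ddddddddd
ddAAddddd
dAddAdddd
d<AddAddd
dddddAddd
dddAAdddd
ddddddddd
ddddddddd
t=35: ddddddddd
ddAAddddd
dAddAdddd
ddAddAddd
dvdddAddd
dddAAdddd
ddddddddd
ddddddddd
t=36: ddddddddd
ddAAddddd
dAddAdddd
ddAddAddd
<AdddAddd
dddAAdddd
ddddddddd
ddddddddd
t=37: ddddddddd
ddAAddddd
dAddAdddd
^dAddAddd
AAdddAddd
dddAAdddd
ddddddddd
ddddddddd

north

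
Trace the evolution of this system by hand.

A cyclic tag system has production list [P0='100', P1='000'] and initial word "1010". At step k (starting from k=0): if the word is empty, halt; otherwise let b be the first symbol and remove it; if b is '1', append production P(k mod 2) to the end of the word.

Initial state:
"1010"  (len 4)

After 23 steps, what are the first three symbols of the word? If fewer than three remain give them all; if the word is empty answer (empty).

00

t=0: "1010"  (len 4)
t=1: "010100"  (len 6)
t=2: "10100"  (len 5)
t=3: "0100100"  (len 7)
t=4: "100100"  (len 6)
t=5: "00100100"  (len 8)
t=6: "0100100"  (len 7)
t=7: "100100"  (len 6)
t=8: "00100000"  (len 8)
t=9: "0100000"  (len 7)
t=10: "100000"  (len 6)
t=11: "00000100"  (len 8)
t=12: "0000100"  (len 7)
t=13: "000100"  (len 6)
t=14: "00100"  (len 5)
t=15: "0100"  (len 4)
t=16: "100"  (len 3)
t=17: "00100"  (len 5)
t=18: "0100"  (len 4)
t=19: "100"  (len 3)
t=20: "00000"  (len 5)
t=21: "0000"  (len 4)
t=22: "000"  (len 3)
t=23: "00"  (len 2)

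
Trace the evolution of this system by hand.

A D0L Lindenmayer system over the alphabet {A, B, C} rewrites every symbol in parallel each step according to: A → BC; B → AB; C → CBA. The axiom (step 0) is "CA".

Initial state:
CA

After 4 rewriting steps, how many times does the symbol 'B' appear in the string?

[0] CA
[1] CBABC
[2] CBAABBCABCBA
[3] CBAABBCBCABABCBABCABCBAABBC
[4] CBAABBCBCABABCBAABCBABCABBCABCBAABBCABCBABCABCBAABBCBCABABCBA

27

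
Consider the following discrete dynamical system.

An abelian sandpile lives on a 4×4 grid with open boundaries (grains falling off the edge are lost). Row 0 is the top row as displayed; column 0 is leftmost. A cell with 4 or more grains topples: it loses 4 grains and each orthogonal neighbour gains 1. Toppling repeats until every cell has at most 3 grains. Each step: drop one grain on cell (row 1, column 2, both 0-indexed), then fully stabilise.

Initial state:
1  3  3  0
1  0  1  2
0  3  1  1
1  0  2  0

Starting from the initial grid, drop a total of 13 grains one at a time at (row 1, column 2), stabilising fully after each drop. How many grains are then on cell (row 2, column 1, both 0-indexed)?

gen 0: 1  3  3  0
1  0  1  2
0  3  1  1
1  0  2  0
gen 1: 1  3  3  0
1  0  2  2
0  3  1  1
1  0  2  0
gen 2: 1  3  3  0
1  0  3  2
0  3  1  1
1  0  2  0
gen 3: 2  0  1  1
1  2  1  3
0  3  2  1
1  0  2  0
gen 4: 2  0  1  1
1  2  2  3
0  3  2  1
1  0  2  0
gen 5: 2  0  1  1
1  2  3  3
0  3  2  1
1  0  2  0
gen 6: 2  0  2  2
1  3  1  0
0  3  3  2
1  0  2  0
gen 7: 2  0  2  2
1  3  2  0
0  3  3  2
1  0  2  0
gen 8: 2  0  2  2
1  3  3  0
0  3  3  2
1  0  2  0
gen 9: 2  1  3  2
2  1  2  1
1  1  1  3
1  1  3  0
gen 10: 2  1  3  2
2  1  3  1
1  1  1  3
1  1  3  0
gen 11: 2  2  0  3
2  2  1  2
1  1  2  3
1  1  3  0
gen 12: 2  2  0  3
2  2  2  2
1  1  2  3
1  1  3  0
gen 13: 2  2  0  3
2  2  3  2
1  1  2  3
1  1  3  0

1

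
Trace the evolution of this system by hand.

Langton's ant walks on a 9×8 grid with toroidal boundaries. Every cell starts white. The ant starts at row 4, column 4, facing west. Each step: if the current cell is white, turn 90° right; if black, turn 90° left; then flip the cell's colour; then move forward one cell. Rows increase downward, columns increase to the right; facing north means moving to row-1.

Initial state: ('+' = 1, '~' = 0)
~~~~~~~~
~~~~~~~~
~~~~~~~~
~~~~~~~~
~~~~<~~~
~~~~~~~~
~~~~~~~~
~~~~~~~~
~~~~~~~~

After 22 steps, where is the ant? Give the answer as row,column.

0) ~~~~~~~~
~~~~~~~~
~~~~~~~~
~~~~~~~~
~~~~<~~~
~~~~~~~~
~~~~~~~~
~~~~~~~~
~~~~~~~~
1) ~~~~~~~~
~~~~~~~~
~~~~~~~~
~~~~^~~~
~~~~+~~~
~~~~~~~~
~~~~~~~~
~~~~~~~~
~~~~~~~~
2) ~~~~~~~~
~~~~~~~~
~~~~~~~~
~~~~+>~~
~~~~+~~~
~~~~~~~~
~~~~~~~~
~~~~~~~~
~~~~~~~~
3) ~~~~~~~~
~~~~~~~~
~~~~~~~~
~~~~++~~
~~~~+v~~
~~~~~~~~
~~~~~~~~
~~~~~~~~
~~~~~~~~
4) ~~~~~~~~
~~~~~~~~
~~~~~~~~
~~~~++~~
~~~~<+~~
~~~~~~~~
~~~~~~~~
~~~~~~~~
~~~~~~~~
5) ~~~~~~~~
~~~~~~~~
~~~~~~~~
~~~~++~~
~~~~~+~~
~~~~v~~~
~~~~~~~~
~~~~~~~~
~~~~~~~~
6) ~~~~~~~~
~~~~~~~~
~~~~~~~~
~~~~++~~
~~~~~+~~
~~~<+~~~
~~~~~~~~
~~~~~~~~
~~~~~~~~
7) ~~~~~~~~
~~~~~~~~
~~~~~~~~
~~~~++~~
~~~^~+~~
~~~++~~~
~~~~~~~~
~~~~~~~~
~~~~~~~~
8) ~~~~~~~~
~~~~~~~~
~~~~~~~~
~~~~++~~
~~~+>+~~
~~~++~~~
~~~~~~~~
~~~~~~~~
~~~~~~~~
9) ~~~~~~~~
~~~~~~~~
~~~~~~~~
~~~~++~~
~~~+++~~
~~~+v~~~
~~~~~~~~
~~~~~~~~
~~~~~~~~
10) ~~~~~~~~
~~~~~~~~
~~~~~~~~
~~~~++~~
~~~+++~~
~~~+~>~~
~~~~~~~~
~~~~~~~~
~~~~~~~~
11) ~~~~~~~~
~~~~~~~~
~~~~~~~~
~~~~++~~
~~~+++~~
~~~+~+~~
~~~~~v~~
~~~~~~~~
~~~~~~~~
12) ~~~~~~~~
~~~~~~~~
~~~~~~~~
~~~~++~~
~~~+++~~
~~~+~+~~
~~~~<+~~
~~~~~~~~
~~~~~~~~
13) ~~~~~~~~
~~~~~~~~
~~~~~~~~
~~~~++~~
~~~+++~~
~~~+^+~~
~~~~++~~
~~~~~~~~
~~~~~~~~
14) ~~~~~~~~
~~~~~~~~
~~~~~~~~
~~~~++~~
~~~+++~~
~~~++>~~
~~~~++~~
~~~~~~~~
~~~~~~~~
15) ~~~~~~~~
~~~~~~~~
~~~~~~~~
~~~~++~~
~~~++^~~
~~~++~~~
~~~~++~~
~~~~~~~~
~~~~~~~~
16) ~~~~~~~~
~~~~~~~~
~~~~~~~~
~~~~++~~
~~~+<~~~
~~~++~~~
~~~~++~~
~~~~~~~~
~~~~~~~~
17) ~~~~~~~~
~~~~~~~~
~~~~~~~~
~~~~++~~
~~~+~~~~
~~~+v~~~
~~~~++~~
~~~~~~~~
~~~~~~~~
18) ~~~~~~~~
~~~~~~~~
~~~~~~~~
~~~~++~~
~~~+~~~~
~~~+~>~~
~~~~++~~
~~~~~~~~
~~~~~~~~
19) ~~~~~~~~
~~~~~~~~
~~~~~~~~
~~~~++~~
~~~+~~~~
~~~+~+~~
~~~~+v~~
~~~~~~~~
~~~~~~~~
20) ~~~~~~~~
~~~~~~~~
~~~~~~~~
~~~~++~~
~~~+~~~~
~~~+~+~~
~~~~+~>~
~~~~~~~~
~~~~~~~~
21) ~~~~~~~~
~~~~~~~~
~~~~~~~~
~~~~++~~
~~~+~~~~
~~~+~+~~
~~~~+~+~
~~~~~~v~
~~~~~~~~
22) ~~~~~~~~
~~~~~~~~
~~~~~~~~
~~~~++~~
~~~+~~~~
~~~+~+~~
~~~~+~+~
~~~~~<+~
~~~~~~~~

7,5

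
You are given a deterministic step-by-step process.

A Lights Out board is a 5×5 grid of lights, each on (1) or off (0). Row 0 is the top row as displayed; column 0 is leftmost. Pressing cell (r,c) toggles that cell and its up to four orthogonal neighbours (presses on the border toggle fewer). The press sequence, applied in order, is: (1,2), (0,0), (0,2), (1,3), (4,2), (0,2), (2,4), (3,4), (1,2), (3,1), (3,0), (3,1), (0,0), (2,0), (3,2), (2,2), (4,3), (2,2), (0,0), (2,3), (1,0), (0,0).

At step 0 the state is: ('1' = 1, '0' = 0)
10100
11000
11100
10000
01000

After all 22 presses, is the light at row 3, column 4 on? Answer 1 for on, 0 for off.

0

step 0: 10100
11000
11100
10000
01000
step 1: 10000
10110
11000
10000
01000
step 2: 01000
00110
11000
10000
01000
step 3: 00110
00010
11000
10000
01000
step 4: 00100
00101
11010
10000
01000
step 5: 00100
00101
11010
10100
00110
step 6: 01010
00001
11010
10100
00110
step 7: 01010
00000
11001
10101
00110
step 8: 01010
00000
11000
10110
00111
step 9: 01110
01110
11100
10110
00111
step 10: 01110
01110
10100
01010
01111
step 11: 01110
01110
00100
10010
11111
step 12: 01110
01110
01100
01110
10111
step 13: 10110
11110
01100
01110
10111
step 14: 10110
01110
10100
11110
10111
step 15: 10110
01110
10000
10000
10011
step 16: 10110
01010
11110
10100
10011
step 17: 10110
01010
11110
10110
10100
step 18: 10110
01110
10000
10010
10100
step 19: 01110
11110
10000
10010
10100
step 20: 01110
11100
10111
10000
10100
step 21: 11110
00100
00111
10000
10100
step 22: 00110
10100
00111
10000
10100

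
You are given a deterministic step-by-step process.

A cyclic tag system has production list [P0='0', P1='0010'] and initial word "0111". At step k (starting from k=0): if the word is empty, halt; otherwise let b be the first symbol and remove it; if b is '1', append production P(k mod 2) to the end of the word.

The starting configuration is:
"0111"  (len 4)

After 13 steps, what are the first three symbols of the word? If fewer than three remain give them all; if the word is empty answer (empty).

000

step 0: "0111"  (len 4)
step 1: "111"  (len 3)
step 2: "110010"  (len 6)
step 3: "100100"  (len 6)
step 4: "001000010"  (len 9)
step 5: "01000010"  (len 8)
step 6: "1000010"  (len 7)
step 7: "0000100"  (len 7)
step 8: "000100"  (len 6)
step 9: "00100"  (len 5)
step 10: "0100"  (len 4)
step 11: "100"  (len 3)
step 12: "000010"  (len 6)
step 13: "00010"  (len 5)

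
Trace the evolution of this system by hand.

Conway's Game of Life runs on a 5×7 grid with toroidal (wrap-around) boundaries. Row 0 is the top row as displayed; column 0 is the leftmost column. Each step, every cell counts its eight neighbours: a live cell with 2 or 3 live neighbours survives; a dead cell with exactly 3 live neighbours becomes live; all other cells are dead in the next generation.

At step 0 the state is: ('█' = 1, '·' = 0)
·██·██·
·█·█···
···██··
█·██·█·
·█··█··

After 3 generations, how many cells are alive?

13

k=0  ·██·██·
·█·█···
···██··
█·██·█·
·█··█··
k=1  ██··██·
·█···█·
·█·····
·██··█·
█·····█
k=2  ·█··██·
·██·███
██·····
·██···█
··█·█··
k=3  ██····█
··███·█
···█···
··██···
█·█·█··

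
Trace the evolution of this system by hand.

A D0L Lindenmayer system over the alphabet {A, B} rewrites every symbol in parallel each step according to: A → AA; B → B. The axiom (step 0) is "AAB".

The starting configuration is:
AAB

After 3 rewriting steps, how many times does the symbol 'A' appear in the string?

16

gen 0: AAB
gen 1: AAAAB
gen 2: AAAAAAAAB
gen 3: AAAAAAAAAAAAAAAAB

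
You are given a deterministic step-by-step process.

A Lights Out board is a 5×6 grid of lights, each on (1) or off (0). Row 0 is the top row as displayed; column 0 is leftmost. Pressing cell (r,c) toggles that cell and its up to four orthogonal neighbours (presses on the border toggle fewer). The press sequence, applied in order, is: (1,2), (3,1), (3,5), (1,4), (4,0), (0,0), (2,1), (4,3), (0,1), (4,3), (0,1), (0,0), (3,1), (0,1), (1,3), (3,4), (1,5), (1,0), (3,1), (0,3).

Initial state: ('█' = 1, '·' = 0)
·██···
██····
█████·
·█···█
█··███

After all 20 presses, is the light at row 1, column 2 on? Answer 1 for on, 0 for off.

step 0: ·██···
██····
█████·
·█···█
█··███
step 1: ·█····
█·██··
██·██·
·█···█
█··███
step 2: ·█····
█·██··
█··██·
█·█··█
██·███
step 3: ·█····
█·██··
█··███
█·█·█·
██·██·
step 4: ·█··█·
█·█·██
█··█·█
█·█·█·
██·██·
step 5: ·█··█·
█·█·██
█··█·█
··█·█·
···██·
step 6: █···█·
··█·██
█··█·█
··█·█·
···██·
step 7: █···█·
·██·██
·███·█
·██·█·
···██·
step 8: █···█·
·██·██
·███·█
·████·
··█···
step 9: ·██·█·
··█·██
·███·█
·████·
··█···
step 10: ·██·█·
··█·██
·███·█
·██·█·
···██·
step 11: █···█·
·██·██
·███·█
·██·█·
···██·
step 12: ·█··█·
███·██
·███·█
·██·█·
···██·
step 13: ·█··█·
███·██
··██·█
█···█·
·█·██·
step 14: █·█·█·
█·█·██
··██·█
█···█·
·█·██·
step 15: █·███·
█··█·█
··█··█
█···█·
·█·██·
step 16: █·███·
█··█·█
··█·██
█··█·█
·█·█··
step 17: █·████
█··██·
··█·█·
█··█·█
·█·█··
step 18: ··████
·█·██·
█·█·█·
█··█·█
·█·█··
step 19: ··████
·█·██·
███·█·
·███·█
···█··
step 20: ·····█
·█··█·
███·█·
·███·█
···█··

0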